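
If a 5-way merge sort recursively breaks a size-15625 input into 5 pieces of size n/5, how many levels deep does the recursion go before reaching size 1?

For divide and conquer with division factor 5:

Problem sizes at each level:
Level 0: 15625
Level 1: 3125
Level 2: 625
Level 3: 125
Level 4: 25
Level 5: 5
Level 6: 1

The root is level 0 and the size-1 base case is level 6 (the tree spans levels 0 through 6, i.e. 7 levels counting the root), so the depth is the number of divisions: log_5(15625) = 6

The recursion tree depth is log_5(15625) = 6. At each level, the problem size is divided by 5, so it takes 6 divisions to reduce to a base case of size 1. The algorithm makes 5 recursive calls at each level.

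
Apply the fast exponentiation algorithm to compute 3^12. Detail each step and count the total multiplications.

Computing 3^12 by squaring (build up from 3^1; each line after the first costs one multiplication):

3^1 = 3
3^2 = (3^1)^2 = 3^2 = 9
3^3 = 3 * 3^2 = 3 * 9 = 27
3^6 = (3^3)^2 = 27^2 = 729
3^12 = (3^6)^2 = 729^2 = 531441

Result: 531441
Multiplications needed: 4 (4 lines after 3^1)

3^12 = 531441. Using exponentiation by squaring, this requires 4 multiplications. The key idea: if the exponent is even, square the half-power; if odd, multiply by the base once.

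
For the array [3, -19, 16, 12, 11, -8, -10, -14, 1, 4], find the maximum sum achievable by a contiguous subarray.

Using Kadane's algorithm on [3, -19, 16, 12, 11, -8, -10, -14, 1, 4]:

Scanning through the array:
Position 1 (value -19): max_ending_here = -16, max_so_far = 3
Position 2 (value 16): max_ending_here = 16, max_so_far = 16
Position 3 (value 12): max_ending_here = 28, max_so_far = 28
Position 4 (value 11): max_ending_here = 39, max_so_far = 39
Position 5 (value -8): max_ending_here = 31, max_so_far = 39
Position 6 (value -10): max_ending_here = 21, max_so_far = 39
Position 7 (value -14): max_ending_here = 7, max_so_far = 39
Position 8 (value 1): max_ending_here = 8, max_so_far = 39
Position 9 (value 4): max_ending_here = 12, max_so_far = 39

Maximum subarray: [16, 12, 11]
Maximum sum: 39

The maximum subarray is [16, 12, 11] with sum 39. This subarray runs from index 2 to index 4.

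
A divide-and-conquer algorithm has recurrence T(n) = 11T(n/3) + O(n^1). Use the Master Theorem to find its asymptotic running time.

Master Theorem for T(n) = 11T(n/3) + O(n^1):

a = 11, b = 3, c = 1
log_b(a) = log_3(11) = 2.1827

Case 1: c = 1 < log_3(11) = 2.1827
T(n) = O(n^(log_3 11))

For T(n) = 11T(n/3) + O(n^1): log_3(11) = 2.1827. This is Case 1 of the Master Theorem (c < log_b(a), work dominated by leaves), giving O(n^(log_3 11)).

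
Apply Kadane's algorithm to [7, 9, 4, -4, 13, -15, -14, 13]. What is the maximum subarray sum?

Using Kadane's algorithm on [7, 9, 4, -4, 13, -15, -14, 13]:

Scanning through the array:
Position 1 (value 9): max_ending_here = 16, max_so_far = 16
Position 2 (value 4): max_ending_here = 20, max_so_far = 20
Position 3 (value -4): max_ending_here = 16, max_so_far = 20
Position 4 (value 13): max_ending_here = 29, max_so_far = 29
Position 5 (value -15): max_ending_here = 14, max_so_far = 29
Position 6 (value -14): max_ending_here = 0, max_so_far = 29
Position 7 (value 13): max_ending_here = 13, max_so_far = 29

Maximum subarray: [7, 9, 4, -4, 13]
Maximum sum: 29

The maximum subarray is [7, 9, 4, -4, 13] with sum 29. This subarray runs from index 0 to index 4.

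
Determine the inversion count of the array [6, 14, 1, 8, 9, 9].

Finding inversions in [6, 14, 1, 8, 9, 9]:

(0, 2): arr[0]=6 > arr[2]=1
(1, 2): arr[1]=14 > arr[2]=1
(1, 3): arr[1]=14 > arr[3]=8
(1, 4): arr[1]=14 > arr[4]=9
(1, 5): arr[1]=14 > arr[5]=9

Total inversions: 5

The array has 5 inversion(s): (0,2), (1,2), (1,3), (1,4), (1,5). Each pair (i,j) satisfies i < j and arr[i] > arr[j].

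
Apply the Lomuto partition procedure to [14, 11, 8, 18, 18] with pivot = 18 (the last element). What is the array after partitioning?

Lomuto partition with pivot = 18:

Initial array: [14, 11, 8, 18, 18]

arr[0]=14 <= 18: swap with position 0, array becomes [14, 11, 8, 18, 18]
arr[1]=11 <= 18: swap with position 1, array becomes [14, 11, 8, 18, 18]
arr[2]=8 <= 18: swap with position 2, array becomes [14, 11, 8, 18, 18]
arr[3]=18 <= 18: swap with position 3, array becomes [14, 11, 8, 18, 18]

Place pivot at position 4: [14, 11, 8, 18, 18]
Pivot position: 4

After partitioning with pivot 18, the array becomes [14, 11, 8, 18, 18]. The pivot is placed at index 4. All elements to the left of the pivot are <= 18, and all elements to the right are > 18.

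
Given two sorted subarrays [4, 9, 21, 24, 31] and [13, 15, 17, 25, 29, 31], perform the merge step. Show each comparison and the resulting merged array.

Merging process:

Compare 4 vs 13: take 4 from left. Merged: [4]
Compare 9 vs 13: take 9 from left. Merged: [4, 9]
Compare 21 vs 13: take 13 from right. Merged: [4, 9, 13]
Compare 21 vs 15: take 15 from right. Merged: [4, 9, 13, 15]
Compare 21 vs 17: take 17 from right. Merged: [4, 9, 13, 15, 17]
Compare 21 vs 25: take 21 from left. Merged: [4, 9, 13, 15, 17, 21]
Compare 24 vs 25: take 24 from left. Merged: [4, 9, 13, 15, 17, 21, 24]
Compare 31 vs 25: take 25 from right. Merged: [4, 9, 13, 15, 17, 21, 24, 25]
Compare 31 vs 29: take 29 from right. Merged: [4, 9, 13, 15, 17, 21, 24, 25, 29]
Compare 31 vs 31: take 31 from left. Merged: [4, 9, 13, 15, 17, 21, 24, 25, 29, 31]
Append remaining from right: [31]. Merged: [4, 9, 13, 15, 17, 21, 24, 25, 29, 31, 31]

Final merged array: [4, 9, 13, 15, 17, 21, 24, 25, 29, 31, 31]
Total comparisons: 10

The merged array is [4, 9, 13, 15, 17, 21, 24, 25, 29, 31, 31], requiring 10 comparisons. The merge step runs in O(n) time where n is the total number of elements.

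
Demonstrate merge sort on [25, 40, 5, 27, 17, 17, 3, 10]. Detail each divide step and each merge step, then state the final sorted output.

Merge sort trace:

Split: [25, 40, 5, 27, 17, 17, 3, 10] -> [25, 40, 5, 27] and [17, 17, 3, 10]
  Split: [25, 40, 5, 27] -> [25, 40] and [5, 27]
    Split: [25, 40] -> [25] and [40]
    Merge: [25] + [40] -> [25, 40]
    Split: [5, 27] -> [5] and [27]
    Merge: [5] + [27] -> [5, 27]
  Merge: [25, 40] + [5, 27] -> [5, 25, 27, 40]
  Split: [17, 17, 3, 10] -> [17, 17] and [3, 10]
    Split: [17, 17] -> [17] and [17]
    Merge: [17] + [17] -> [17, 17]
    Split: [3, 10] -> [3] and [10]
    Merge: [3] + [10] -> [3, 10]
  Merge: [17, 17] + [3, 10] -> [3, 10, 17, 17]
Merge: [5, 25, 27, 40] + [3, 10, 17, 17] -> [3, 5, 10, 17, 17, 25, 27, 40]

Final sorted array: [3, 5, 10, 17, 17, 25, 27, 40]

The merge sort proceeds by recursively splitting the array and merging sorted halves.
After all merges, the sorted array is [3, 5, 10, 17, 17, 25, 27, 40].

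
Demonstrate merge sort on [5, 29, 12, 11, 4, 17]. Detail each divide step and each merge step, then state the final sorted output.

Merge sort trace:

Split: [5, 29, 12, 11, 4, 17] -> [5, 29, 12] and [11, 4, 17]
  Split: [5, 29, 12] -> [5] and [29, 12]
    Split: [29, 12] -> [29] and [12]
    Merge: [29] + [12] -> [12, 29]
  Merge: [5] + [12, 29] -> [5, 12, 29]
  Split: [11, 4, 17] -> [11] and [4, 17]
    Split: [4, 17] -> [4] and [17]
    Merge: [4] + [17] -> [4, 17]
  Merge: [11] + [4, 17] -> [4, 11, 17]
Merge: [5, 12, 29] + [4, 11, 17] -> [4, 5, 11, 12, 17, 29]

Final sorted array: [4, 5, 11, 12, 17, 29]

The merge sort proceeds by recursively splitting the array and merging sorted halves.
After all merges, the sorted array is [4, 5, 11, 12, 17, 29].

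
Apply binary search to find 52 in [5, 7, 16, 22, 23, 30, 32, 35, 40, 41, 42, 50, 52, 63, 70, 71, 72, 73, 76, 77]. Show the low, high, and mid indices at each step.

Binary search for 52 in [5, 7, 16, 22, 23, 30, 32, 35, 40, 41, 42, 50, 52, 63, 70, 71, 72, 73, 76, 77]:

lo=0, hi=19, mid=9, arr[mid]=41 -> 41 < 52, search right half
lo=10, hi=19, mid=14, arr[mid]=70 -> 70 > 52, search left half
lo=10, hi=13, mid=11, arr[mid]=50 -> 50 < 52, search right half
lo=12, hi=13, mid=12, arr[mid]=52 -> Found target at index 12!

Binary search finds 52 at index 12 after 4 comparisons. The search repeatedly halves the search space by comparing with the middle element.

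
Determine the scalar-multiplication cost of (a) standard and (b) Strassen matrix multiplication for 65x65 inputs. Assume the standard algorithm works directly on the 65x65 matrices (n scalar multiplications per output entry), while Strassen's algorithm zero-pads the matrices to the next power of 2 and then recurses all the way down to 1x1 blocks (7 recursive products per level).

Matrix multiplication for 65x65 matrices:

Strassen's algorithm requires power-of-2 dimensions. Pad 65x65 to 128x128 (next power of 2).

Standard algorithm: 65^3 = 274625 multiplications
Strassen's algorithm: 7^(log2(128)) = 7^7 = 823543 multiplications
Difference: 274625 - 823543 = -548918 (Strassen uses MORE here due to padding overhead — for small or just-over-power-of-2 n, padding can outweigh the per-level savings)

Standard: 274625 multiplications (65^3). Strassen: 823543 multiplications (7^7, after padding to 128x128). Strassen reduces 8 recursive multiplications to 7 at each level.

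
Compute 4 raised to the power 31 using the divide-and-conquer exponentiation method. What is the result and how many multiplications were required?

Computing 4^31 by squaring (build up from 4^1; each line after the first costs one multiplication):

4^1 = 4
4^2 = (4^1)^2 = 4^2 = 16
4^3 = 4 * 4^2 = 4 * 16 = 64
4^6 = (4^3)^2 = 64^2 = 4096
4^7 = 4 * 4^6 = 4 * 4096 = 16384
4^14 = (4^7)^2 = 16384^2 = 268435456
4^15 = 4 * 4^14 = 4 * 268435456 = 1073741824
4^30 = (4^15)^2 = 1073741824^2 = 1152921504606846976
4^31 = 4 * 4^30 = 4 * 1152921504606846976 = 4611686018427387904

Result: 4611686018427387904
Multiplications needed: 8 (8 lines after 4^1)

4^31 = 4611686018427387904. Using exponentiation by squaring, this requires 8 multiplications. The key idea: if the exponent is even, square the half-power; if odd, multiply by the base once.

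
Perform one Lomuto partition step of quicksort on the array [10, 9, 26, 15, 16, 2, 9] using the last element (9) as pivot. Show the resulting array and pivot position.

Lomuto partition with pivot = 9:

Initial array: [10, 9, 26, 15, 16, 2, 9]

arr[0]=10 > 9: no swap
arr[1]=9 <= 9: swap with position 0, array becomes [9, 10, 26, 15, 16, 2, 9]
arr[2]=26 > 9: no swap
arr[3]=15 > 9: no swap
arr[4]=16 > 9: no swap
arr[5]=2 <= 9: swap with position 1, array becomes [9, 2, 26, 15, 16, 10, 9]

Place pivot at position 2: [9, 2, 9, 15, 16, 10, 26]
Pivot position: 2

After partitioning with pivot 9, the array becomes [9, 2, 9, 15, 16, 10, 26]. The pivot is placed at index 2. All elements to the left of the pivot are <= 9, and all elements to the right are > 9.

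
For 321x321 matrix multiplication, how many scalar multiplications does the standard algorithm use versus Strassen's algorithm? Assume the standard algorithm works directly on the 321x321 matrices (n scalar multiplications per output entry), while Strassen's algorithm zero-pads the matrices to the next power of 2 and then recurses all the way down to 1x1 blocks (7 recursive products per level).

Matrix multiplication for 321x321 matrices:

Strassen's algorithm requires power-of-2 dimensions. Pad 321x321 to 512x512 (next power of 2).

Standard algorithm: 321^3 = 33076161 multiplications
Strassen's algorithm: 7^(log2(512)) = 7^9 = 40353607 multiplications
Difference: 33076161 - 40353607 = -7277446 (Strassen uses MORE here due to padding overhead — for small or just-over-power-of-2 n, padding can outweigh the per-level savings)

Standard: 33076161 multiplications (321^3). Strassen: 40353607 multiplications (7^9, after padding to 512x512). Strassen reduces 8 recursive multiplications to 7 at each level.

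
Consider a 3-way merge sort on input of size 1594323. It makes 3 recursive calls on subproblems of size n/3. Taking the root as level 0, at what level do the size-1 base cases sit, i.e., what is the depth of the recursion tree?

For divide and conquer with division factor 3:

Problem sizes at each level:
Level 0: 1594323
Level 1: 531441
Level 2: 177147
Level 3: 59049
Level 4: 19683
Level 5: 6561
Level 6: 2187
Level 7: 729
Level 8: 243
Level 9: 81
Level 10: 27
Level 11: 9
Level 12: 3
Level 13: 1

The root is level 0 and the size-1 base case is level 13 (the tree spans levels 0 through 13, i.e. 14 levels counting the root), so the depth is the number of divisions: log_3(1594323) = 13

The recursion tree depth is log_3(1594323) = 13. At each level, the problem size is divided by 3, so it takes 13 divisions to reduce to a base case of size 1. The algorithm makes 3 recursive calls at each level.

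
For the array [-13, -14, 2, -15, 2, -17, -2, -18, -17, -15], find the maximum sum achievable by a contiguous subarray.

Using Kadane's algorithm on [-13, -14, 2, -15, 2, -17, -2, -18, -17, -15]:

Scanning through the array:
Position 1 (value -14): max_ending_here = -14, max_so_far = -13
Position 2 (value 2): max_ending_here = 2, max_so_far = 2
Position 3 (value -15): max_ending_here = -13, max_so_far = 2
Position 4 (value 2): max_ending_here = 2, max_so_far = 2
Position 5 (value -17): max_ending_here = -15, max_so_far = 2
Position 6 (value -2): max_ending_here = -2, max_so_far = 2
Position 7 (value -18): max_ending_here = -18, max_so_far = 2
Position 8 (value -17): max_ending_here = -17, max_so_far = 2
Position 9 (value -15): max_ending_here = -15, max_so_far = 2

Maximum subarray: [2]
Maximum sum: 2

The maximum subarray is [2] with sum 2. This subarray runs from index 2 to index 2.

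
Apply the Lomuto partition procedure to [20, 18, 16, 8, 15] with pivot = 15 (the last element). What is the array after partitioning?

Lomuto partition with pivot = 15:

Initial array: [20, 18, 16, 8, 15]

arr[0]=20 > 15: no swap
arr[1]=18 > 15: no swap
arr[2]=16 > 15: no swap
arr[3]=8 <= 15: swap with position 0, array becomes [8, 18, 16, 20, 15]

Place pivot at position 1: [8, 15, 16, 20, 18]
Pivot position: 1

After partitioning with pivot 15, the array becomes [8, 15, 16, 20, 18]. The pivot is placed at index 1. All elements to the left of the pivot are <= 15, and all elements to the right are > 15.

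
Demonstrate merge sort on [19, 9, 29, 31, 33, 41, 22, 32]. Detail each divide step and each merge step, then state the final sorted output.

Merge sort trace:

Split: [19, 9, 29, 31, 33, 41, 22, 32] -> [19, 9, 29, 31] and [33, 41, 22, 32]
  Split: [19, 9, 29, 31] -> [19, 9] and [29, 31]
    Split: [19, 9] -> [19] and [9]
    Merge: [19] + [9] -> [9, 19]
    Split: [29, 31] -> [29] and [31]
    Merge: [29] + [31] -> [29, 31]
  Merge: [9, 19] + [29, 31] -> [9, 19, 29, 31]
  Split: [33, 41, 22, 32] -> [33, 41] and [22, 32]
    Split: [33, 41] -> [33] and [41]
    Merge: [33] + [41] -> [33, 41]
    Split: [22, 32] -> [22] and [32]
    Merge: [22] + [32] -> [22, 32]
  Merge: [33, 41] + [22, 32] -> [22, 32, 33, 41]
Merge: [9, 19, 29, 31] + [22, 32, 33, 41] -> [9, 19, 22, 29, 31, 32, 33, 41]

Final sorted array: [9, 19, 22, 29, 31, 32, 33, 41]

The merge sort proceeds by recursively splitting the array and merging sorted halves.
After all merges, the sorted array is [9, 19, 22, 29, 31, 32, 33, 41].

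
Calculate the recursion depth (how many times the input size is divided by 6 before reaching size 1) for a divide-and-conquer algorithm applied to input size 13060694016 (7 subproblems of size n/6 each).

For divide and conquer with division factor 6:

Problem sizes at each level:
Level 0: 13060694016
Level 1: 2176782336
Level 2: 362797056
Level 3: 60466176
Level 4: 10077696
Level 5: 1679616
Level 6: 279936
Level 7: 46656
Level 8: 7776
Level 9: 1296
Level 10: 216
Level 11: 36
Level 12: 6
Level 13: 1

The root is level 0 and the size-1 base case is level 13 (the tree spans levels 0 through 13, i.e. 14 levels counting the root), so the depth is the number of divisions: log_6(13060694016) = 13

The recursion tree depth is log_6(13060694016) = 13. At each level, the problem size is divided by 6, so it takes 13 divisions to reduce to a base case of size 1. The algorithm makes 7 recursive calls at each level.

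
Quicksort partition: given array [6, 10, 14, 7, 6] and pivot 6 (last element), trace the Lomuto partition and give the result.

Lomuto partition with pivot = 6:

Initial array: [6, 10, 14, 7, 6]

arr[0]=6 <= 6: swap with position 0, array becomes [6, 10, 14, 7, 6]
arr[1]=10 > 6: no swap
arr[2]=14 > 6: no swap
arr[3]=7 > 6: no swap

Place pivot at position 1: [6, 6, 14, 7, 10]
Pivot position: 1

After partitioning with pivot 6, the array becomes [6, 6, 14, 7, 10]. The pivot is placed at index 1. All elements to the left of the pivot are <= 6, and all elements to the right are > 6.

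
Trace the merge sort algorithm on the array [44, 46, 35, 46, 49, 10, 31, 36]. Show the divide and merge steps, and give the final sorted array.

Merge sort trace:

Split: [44, 46, 35, 46, 49, 10, 31, 36] -> [44, 46, 35, 46] and [49, 10, 31, 36]
  Split: [44, 46, 35, 46] -> [44, 46] and [35, 46]
    Split: [44, 46] -> [44] and [46]
    Merge: [44] + [46] -> [44, 46]
    Split: [35, 46] -> [35] and [46]
    Merge: [35] + [46] -> [35, 46]
  Merge: [44, 46] + [35, 46] -> [35, 44, 46, 46]
  Split: [49, 10, 31, 36] -> [49, 10] and [31, 36]
    Split: [49, 10] -> [49] and [10]
    Merge: [49] + [10] -> [10, 49]
    Split: [31, 36] -> [31] and [36]
    Merge: [31] + [36] -> [31, 36]
  Merge: [10, 49] + [31, 36] -> [10, 31, 36, 49]
Merge: [35, 44, 46, 46] + [10, 31, 36, 49] -> [10, 31, 35, 36, 44, 46, 46, 49]

Final sorted array: [10, 31, 35, 36, 44, 46, 46, 49]

The merge sort proceeds by recursively splitting the array and merging sorted halves.
After all merges, the sorted array is [10, 31, 35, 36, 44, 46, 46, 49].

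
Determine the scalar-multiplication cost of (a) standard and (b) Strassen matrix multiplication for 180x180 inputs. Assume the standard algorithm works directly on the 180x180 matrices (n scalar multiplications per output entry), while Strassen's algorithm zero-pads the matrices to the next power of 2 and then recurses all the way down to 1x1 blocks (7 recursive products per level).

Matrix multiplication for 180x180 matrices:

Strassen's algorithm requires power-of-2 dimensions. Pad 180x180 to 256x256 (next power of 2).

Standard algorithm: 180^3 = 5832000 multiplications
Strassen's algorithm: 7^(log2(256)) = 7^8 = 5764801 multiplications
Savings: 5832000 - 5764801 = 67199 multiplications

Standard: 5832000 multiplications (180^3). Strassen: 5764801 multiplications (7^8, after padding to 256x256). Strassen reduces 8 recursive multiplications to 7 at each level.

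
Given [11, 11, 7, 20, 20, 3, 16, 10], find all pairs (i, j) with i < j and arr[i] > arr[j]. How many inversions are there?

Finding inversions in [11, 11, 7, 20, 20, 3, 16, 10]:

(0, 2): arr[0]=11 > arr[2]=7
(0, 5): arr[0]=11 > arr[5]=3
(0, 7): arr[0]=11 > arr[7]=10
(1, 2): arr[1]=11 > arr[2]=7
(1, 5): arr[1]=11 > arr[5]=3
(1, 7): arr[1]=11 > arr[7]=10
(2, 5): arr[2]=7 > arr[5]=3
(3, 5): arr[3]=20 > arr[5]=3
(3, 6): arr[3]=20 > arr[6]=16
(3, 7): arr[3]=20 > arr[7]=10
(4, 5): arr[4]=20 > arr[5]=3
(4, 6): arr[4]=20 > arr[6]=16
(4, 7): arr[4]=20 > arr[7]=10
(6, 7): arr[6]=16 > arr[7]=10

Total inversions: 14

The array has 14 inversion(s): (0,2), (0,5), (0,7), (1,2), (1,5), (1,7), (2,5), (3,5), (3,6), (3,7), (4,5), (4,6), (4,7), (6,7). Each pair (i,j) satisfies i < j and arr[i] > arr[j].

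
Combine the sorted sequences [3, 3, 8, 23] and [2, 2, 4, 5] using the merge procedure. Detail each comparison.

Merging process:

Compare 3 vs 2: take 2 from right. Merged: [2]
Compare 3 vs 2: take 2 from right. Merged: [2, 2]
Compare 3 vs 4: take 3 from left. Merged: [2, 2, 3]
Compare 3 vs 4: take 3 from left. Merged: [2, 2, 3, 3]
Compare 8 vs 4: take 4 from right. Merged: [2, 2, 3, 3, 4]
Compare 8 vs 5: take 5 from right. Merged: [2, 2, 3, 3, 4, 5]
Append remaining from left: [8, 23]. Merged: [2, 2, 3, 3, 4, 5, 8, 23]

Final merged array: [2, 2, 3, 3, 4, 5, 8, 23]
Total comparisons: 6

The merged array is [2, 2, 3, 3, 4, 5, 8, 23], requiring 6 comparisons. The merge step runs in O(n) time where n is the total number of elements.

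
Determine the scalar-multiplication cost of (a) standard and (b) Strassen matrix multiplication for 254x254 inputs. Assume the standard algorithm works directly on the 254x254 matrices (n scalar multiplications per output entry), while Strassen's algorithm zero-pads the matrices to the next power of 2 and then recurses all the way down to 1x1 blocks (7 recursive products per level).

Matrix multiplication for 254x254 matrices:

Strassen's algorithm requires power-of-2 dimensions. Pad 254x254 to 256x256 (next power of 2).

Standard algorithm: 254^3 = 16387064 multiplications
Strassen's algorithm: 7^(log2(256)) = 7^8 = 5764801 multiplications
Savings: 16387064 - 5764801 = 10622263 multiplications

Standard: 16387064 multiplications (254^3). Strassen: 5764801 multiplications (7^8, after padding to 256x256). Strassen reduces 8 recursive multiplications to 7 at each level.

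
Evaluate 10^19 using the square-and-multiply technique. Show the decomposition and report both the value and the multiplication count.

Computing 10^19 by squaring (build up from 10^1; each line after the first costs one multiplication):

10^1 = 10
10^2 = (10^1)^2 = 10^2 = 100
10^4 = (10^2)^2 = 100^2 = 10000
10^8 = (10^4)^2 = 10000^2 = 100000000
10^9 = 10 * 10^8 = 10 * 100000000 = 1000000000
10^18 = (10^9)^2 = 1000000000^2 = 1000000000000000000
10^19 = 10 * 10^18 = 10 * 1000000000000000000 = 10000000000000000000

Result: 10000000000000000000
Multiplications needed: 6 (6 lines after 10^1)

10^19 = 10000000000000000000. Using exponentiation by squaring, this requires 6 multiplications. The key idea: if the exponent is even, square the half-power; if odd, multiply by the base once.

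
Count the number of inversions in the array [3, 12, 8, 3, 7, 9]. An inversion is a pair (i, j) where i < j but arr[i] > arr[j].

Finding inversions in [3, 12, 8, 3, 7, 9]:

(1, 2): arr[1]=12 > arr[2]=8
(1, 3): arr[1]=12 > arr[3]=3
(1, 4): arr[1]=12 > arr[4]=7
(1, 5): arr[1]=12 > arr[5]=9
(2, 3): arr[2]=8 > arr[3]=3
(2, 4): arr[2]=8 > arr[4]=7

Total inversions: 6

The array has 6 inversion(s): (1,2), (1,3), (1,4), (1,5), (2,3), (2,4). Each pair (i,j) satisfies i < j and arr[i] > arr[j].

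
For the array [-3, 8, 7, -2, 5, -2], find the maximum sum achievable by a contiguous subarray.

Using Kadane's algorithm on [-3, 8, 7, -2, 5, -2]:

Scanning through the array:
Position 1 (value 8): max_ending_here = 8, max_so_far = 8
Position 2 (value 7): max_ending_here = 15, max_so_far = 15
Position 3 (value -2): max_ending_here = 13, max_so_far = 15
Position 4 (value 5): max_ending_here = 18, max_so_far = 18
Position 5 (value -2): max_ending_here = 16, max_so_far = 18

Maximum subarray: [8, 7, -2, 5]
Maximum sum: 18

The maximum subarray is [8, 7, -2, 5] with sum 18. This subarray runs from index 1 to index 4.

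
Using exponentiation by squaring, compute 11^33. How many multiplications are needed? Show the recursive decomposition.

Computing 11^33 by squaring (build up from 11^1; each line after the first costs one multiplication):

11^1 = 11
11^2 = (11^1)^2 = 11^2 = 121
11^4 = (11^2)^2 = 121^2 = 14641
11^8 = (11^4)^2 = 14641^2 = 214358881
11^16 = (11^8)^2 = 214358881^2 = 45949729863572161
11^32 = (11^16)^2 = 45949729863572161^2 = 2111377674535255285545615254209921
11^33 = 11 * 11^32 = 11 * 2111377674535255285545615254209921 = 23225154419887808141001767796309131

Result: 23225154419887808141001767796309131
Multiplications needed: 6 (6 lines after 11^1)

11^33 = 23225154419887808141001767796309131. Using exponentiation by squaring, this requires 6 multiplications. The key idea: if the exponent is even, square the half-power; if odd, multiply by the base once.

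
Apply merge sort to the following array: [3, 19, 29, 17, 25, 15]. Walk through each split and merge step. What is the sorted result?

Merge sort trace:

Split: [3, 19, 29, 17, 25, 15] -> [3, 19, 29] and [17, 25, 15]
  Split: [3, 19, 29] -> [3] and [19, 29]
    Split: [19, 29] -> [19] and [29]
    Merge: [19] + [29] -> [19, 29]
  Merge: [3] + [19, 29] -> [3, 19, 29]
  Split: [17, 25, 15] -> [17] and [25, 15]
    Split: [25, 15] -> [25] and [15]
    Merge: [25] + [15] -> [15, 25]
  Merge: [17] + [15, 25] -> [15, 17, 25]
Merge: [3, 19, 29] + [15, 17, 25] -> [3, 15, 17, 19, 25, 29]

Final sorted array: [3, 15, 17, 19, 25, 29]

The merge sort proceeds by recursively splitting the array and merging sorted halves.
After all merges, the sorted array is [3, 15, 17, 19, 25, 29].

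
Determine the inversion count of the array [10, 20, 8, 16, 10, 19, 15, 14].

Finding inversions in [10, 20, 8, 16, 10, 19, 15, 14]:

(0, 2): arr[0]=10 > arr[2]=8
(1, 2): arr[1]=20 > arr[2]=8
(1, 3): arr[1]=20 > arr[3]=16
(1, 4): arr[1]=20 > arr[4]=10
(1, 5): arr[1]=20 > arr[5]=19
(1, 6): arr[1]=20 > arr[6]=15
(1, 7): arr[1]=20 > arr[7]=14
(3, 4): arr[3]=16 > arr[4]=10
(3, 6): arr[3]=16 > arr[6]=15
(3, 7): arr[3]=16 > arr[7]=14
(5, 6): arr[5]=19 > arr[6]=15
(5, 7): arr[5]=19 > arr[7]=14
(6, 7): arr[6]=15 > arr[7]=14

Total inversions: 13

The array has 13 inversion(s): (0,2), (1,2), (1,3), (1,4), (1,5), (1,6), (1,7), (3,4), (3,6), (3,7), (5,6), (5,7), (6,7). Each pair (i,j) satisfies i < j and arr[i] > arr[j].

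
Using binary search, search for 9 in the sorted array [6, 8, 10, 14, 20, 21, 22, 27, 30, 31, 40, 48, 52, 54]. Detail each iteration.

Binary search for 9 in [6, 8, 10, 14, 20, 21, 22, 27, 30, 31, 40, 48, 52, 54]:

lo=0, hi=13, mid=6, arr[mid]=22 -> 22 > 9, search left half
lo=0, hi=5, mid=2, arr[mid]=10 -> 10 > 9, search left half
lo=0, hi=1, mid=0, arr[mid]=6 -> 6 < 9, search right half
lo=1, hi=1, mid=1, arr[mid]=8 -> 8 < 9, search right half
lo=2 > hi=1, target 9 not found

Binary search determines that 9 is not in the array after 4 comparisons. The search space was exhausted without finding the target.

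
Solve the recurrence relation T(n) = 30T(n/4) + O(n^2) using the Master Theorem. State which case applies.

Master Theorem for T(n) = 30T(n/4) + O(n^2):

a = 30, b = 4, c = 2
log_b(a) = log_4(30) = 2.4534

Case 1: c = 2 < log_4(30) = 2.4534
T(n) = O(n^(log_4 30))

For T(n) = 30T(n/4) + O(n^2): log_4(30) = 2.4534. This is Case 1 of the Master Theorem (c < log_b(a), work dominated by leaves), giving O(n^(log_4 30)).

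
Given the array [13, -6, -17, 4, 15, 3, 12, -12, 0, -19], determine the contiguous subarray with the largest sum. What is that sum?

Using Kadane's algorithm on [13, -6, -17, 4, 15, 3, 12, -12, 0, -19]:

Scanning through the array:
Position 1 (value -6): max_ending_here = 7, max_so_far = 13
Position 2 (value -17): max_ending_here = -10, max_so_far = 13
Position 3 (value 4): max_ending_here = 4, max_so_far = 13
Position 4 (value 15): max_ending_here = 19, max_so_far = 19
Position 5 (value 3): max_ending_here = 22, max_so_far = 22
Position 6 (value 12): max_ending_here = 34, max_so_far = 34
Position 7 (value -12): max_ending_here = 22, max_so_far = 34
Position 8 (value 0): max_ending_here = 22, max_so_far = 34
Position 9 (value -19): max_ending_here = 3, max_so_far = 34

Maximum subarray: [4, 15, 3, 12]
Maximum sum: 34

The maximum subarray is [4, 15, 3, 12] with sum 34. This subarray runs from index 3 to index 6.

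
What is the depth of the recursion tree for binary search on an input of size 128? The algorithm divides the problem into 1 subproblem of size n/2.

For divide and conquer with division factor 2:

Problem sizes at each level:
Level 0: 128
Level 1: 64
Level 2: 32
Level 3: 16
Level 4: 8
Level 5: 4
Level 6: 2
Level 7: 1

The root is level 0 and the size-1 base case is level 7 (the tree spans levels 0 through 7, i.e. 8 levels counting the root), so the depth is the number of divisions: log_2(128) = 7

The recursion tree depth is log_2(128) = 7. At each level, the problem size is divided by 2, so it takes 7 divisions to reduce to a base case of size 1. The algorithm makes 1 recursive call at each level.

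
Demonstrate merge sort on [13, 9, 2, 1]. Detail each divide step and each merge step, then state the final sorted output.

Merge sort trace:

Split: [13, 9, 2, 1] -> [13, 9] and [2, 1]
  Split: [13, 9] -> [13] and [9]
  Merge: [13] + [9] -> [9, 13]
  Split: [2, 1] -> [2] and [1]
  Merge: [2] + [1] -> [1, 2]
Merge: [9, 13] + [1, 2] -> [1, 2, 9, 13]

Final sorted array: [1, 2, 9, 13]

The merge sort proceeds by recursively splitting the array and merging sorted halves.
After all merges, the sorted array is [1, 2, 9, 13].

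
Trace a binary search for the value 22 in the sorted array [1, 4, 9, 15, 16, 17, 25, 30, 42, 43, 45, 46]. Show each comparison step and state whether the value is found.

Binary search for 22 in [1, 4, 9, 15, 16, 17, 25, 30, 42, 43, 45, 46]:

lo=0, hi=11, mid=5, arr[mid]=17 -> 17 < 22, search right half
lo=6, hi=11, mid=8, arr[mid]=42 -> 42 > 22, search left half
lo=6, hi=7, mid=6, arr[mid]=25 -> 25 > 22, search left half
lo=6 > hi=5, target 22 not found

Binary search determines that 22 is not in the array after 3 comparisons. The search space was exhausted without finding the target.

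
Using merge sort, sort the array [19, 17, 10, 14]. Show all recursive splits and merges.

Merge sort trace:

Split: [19, 17, 10, 14] -> [19, 17] and [10, 14]
  Split: [19, 17] -> [19] and [17]
  Merge: [19] + [17] -> [17, 19]
  Split: [10, 14] -> [10] and [14]
  Merge: [10] + [14] -> [10, 14]
Merge: [17, 19] + [10, 14] -> [10, 14, 17, 19]

Final sorted array: [10, 14, 17, 19]

The merge sort proceeds by recursively splitting the array and merging sorted halves.
After all merges, the sorted array is [10, 14, 17, 19].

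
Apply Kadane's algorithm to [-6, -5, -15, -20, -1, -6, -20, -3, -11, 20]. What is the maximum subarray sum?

Using Kadane's algorithm on [-6, -5, -15, -20, -1, -6, -20, -3, -11, 20]:

Scanning through the array:
Position 1 (value -5): max_ending_here = -5, max_so_far = -5
Position 2 (value -15): max_ending_here = -15, max_so_far = -5
Position 3 (value -20): max_ending_here = -20, max_so_far = -5
Position 4 (value -1): max_ending_here = -1, max_so_far = -1
Position 5 (value -6): max_ending_here = -6, max_so_far = -1
Position 6 (value -20): max_ending_here = -20, max_so_far = -1
Position 7 (value -3): max_ending_here = -3, max_so_far = -1
Position 8 (value -11): max_ending_here = -11, max_so_far = -1
Position 9 (value 20): max_ending_here = 20, max_so_far = 20

Maximum subarray: [20]
Maximum sum: 20

The maximum subarray is [20] with sum 20. This subarray runs from index 9 to index 9.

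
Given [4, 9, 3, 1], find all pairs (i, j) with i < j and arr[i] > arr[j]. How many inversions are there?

Finding inversions in [4, 9, 3, 1]:

(0, 2): arr[0]=4 > arr[2]=3
(0, 3): arr[0]=4 > arr[3]=1
(1, 2): arr[1]=9 > arr[2]=3
(1, 3): arr[1]=9 > arr[3]=1
(2, 3): arr[2]=3 > arr[3]=1

Total inversions: 5

The array has 5 inversion(s): (0,2), (0,3), (1,2), (1,3), (2,3). Each pair (i,j) satisfies i < j and arr[i] > arr[j].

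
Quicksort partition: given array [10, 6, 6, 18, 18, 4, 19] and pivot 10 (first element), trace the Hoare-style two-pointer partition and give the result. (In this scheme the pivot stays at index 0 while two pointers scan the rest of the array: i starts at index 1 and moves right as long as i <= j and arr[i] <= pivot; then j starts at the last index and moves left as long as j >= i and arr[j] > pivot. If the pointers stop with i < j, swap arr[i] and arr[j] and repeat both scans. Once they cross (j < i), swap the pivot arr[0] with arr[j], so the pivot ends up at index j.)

Hoare-style two-pointer partition with pivot = 10:

Initial array: [10, 6, 6, 18, 18, 4, 19]

Pointers start at i = 1, j = 6.
i stops at index 3 (arr[3]=18 > 10), j stops at index 5 (arr[5]=4 <= 10): swap arr[3] and arr[5], array becomes [10, 6, 6, 4, 18, 18, 19]
i ends at 4, j ends at 3: the pointers have crossed (j < i), so scanning stops.

Swap pivot arr[0] with arr[3] to place pivot at position 3: [4, 6, 6, 10, 18, 18, 19]
Pivot position: 3

After partitioning with pivot 10, the array becomes [4, 6, 6, 10, 18, 18, 19]. The pivot is placed at index 3. All elements to the left of the pivot are <= 10, and all elements to the right are > 10.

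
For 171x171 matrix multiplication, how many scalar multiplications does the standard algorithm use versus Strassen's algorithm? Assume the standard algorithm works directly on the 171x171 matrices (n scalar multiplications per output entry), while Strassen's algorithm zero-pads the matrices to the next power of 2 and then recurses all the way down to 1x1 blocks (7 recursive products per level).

Matrix multiplication for 171x171 matrices:

Strassen's algorithm requires power-of-2 dimensions. Pad 171x171 to 256x256 (next power of 2).

Standard algorithm: 171^3 = 5000211 multiplications
Strassen's algorithm: 7^(log2(256)) = 7^8 = 5764801 multiplications
Difference: 5000211 - 5764801 = -764590 (Strassen uses MORE here due to padding overhead — for small or just-over-power-of-2 n, padding can outweigh the per-level savings)

Standard: 5000211 multiplications (171^3). Strassen: 5764801 multiplications (7^8, after padding to 256x256). Strassen reduces 8 recursive multiplications to 7 at each level.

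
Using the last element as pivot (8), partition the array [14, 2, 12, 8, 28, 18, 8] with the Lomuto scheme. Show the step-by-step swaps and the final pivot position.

Lomuto partition with pivot = 8:

Initial array: [14, 2, 12, 8, 28, 18, 8]

arr[0]=14 > 8: no swap
arr[1]=2 <= 8: swap with position 0, array becomes [2, 14, 12, 8, 28, 18, 8]
arr[2]=12 > 8: no swap
arr[3]=8 <= 8: swap with position 1, array becomes [2, 8, 12, 14, 28, 18, 8]
arr[4]=28 > 8: no swap
arr[5]=18 > 8: no swap

Place pivot at position 2: [2, 8, 8, 14, 28, 18, 12]
Pivot position: 2

After partitioning with pivot 8, the array becomes [2, 8, 8, 14, 28, 18, 12]. The pivot is placed at index 2. All elements to the left of the pivot are <= 8, and all elements to the right are > 8.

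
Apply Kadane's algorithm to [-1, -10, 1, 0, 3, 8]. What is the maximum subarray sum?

Using Kadane's algorithm on [-1, -10, 1, 0, 3, 8]:

Scanning through the array:
Position 1 (value -10): max_ending_here = -10, max_so_far = -1
Position 2 (value 1): max_ending_here = 1, max_so_far = 1
Position 3 (value 0): max_ending_here = 1, max_so_far = 1
Position 4 (value 3): max_ending_here = 4, max_so_far = 4
Position 5 (value 8): max_ending_here = 12, max_so_far = 12

Maximum subarray: [1, 0, 3, 8]
Maximum sum: 12

The maximum subarray is [1, 0, 3, 8] with sum 12. This subarray runs from index 2 to index 5.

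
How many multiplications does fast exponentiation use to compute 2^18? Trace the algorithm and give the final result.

Computing 2^18 by squaring (build up from 2^1; each line after the first costs one multiplication):

2^1 = 2
2^2 = (2^1)^2 = 2^2 = 4
2^4 = (2^2)^2 = 4^2 = 16
2^8 = (2^4)^2 = 16^2 = 256
2^9 = 2 * 2^8 = 2 * 256 = 512
2^18 = (2^9)^2 = 512^2 = 262144

Result: 262144
Multiplications needed: 5 (5 lines after 2^1)

2^18 = 262144. Using exponentiation by squaring, this requires 5 multiplications. The key idea: if the exponent is even, square the half-power; if odd, multiply by the base once.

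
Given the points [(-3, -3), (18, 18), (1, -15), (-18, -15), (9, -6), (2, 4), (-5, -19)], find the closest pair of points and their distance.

Computing all pairwise distances among 7 points:

d((-3, -3), (18, 18)) = 29.6985
d((-3, -3), (1, -15)) = 12.6491
d((-3, -3), (-18, -15)) = 19.2094
d((-3, -3), (9, -6)) = 12.3693
d((-3, -3), (2, 4)) = 8.6023
d((-3, -3), (-5, -19)) = 16.1245
d((18, 18), (1, -15)) = 37.1214
d((18, 18), (-18, -15)) = 48.8365
d((18, 18), (9, -6)) = 25.632
d((18, 18), (2, 4)) = 21.2603
d((18, 18), (-5, -19)) = 43.566
d((1, -15), (-18, -15)) = 19.0
d((1, -15), (9, -6)) = 12.0416
d((1, -15), (2, 4)) = 19.0263
d((1, -15), (-5, -19)) = 7.2111 <-- minimum
d((-18, -15), (9, -6)) = 28.4605
d((-18, -15), (2, 4)) = 27.5862
d((-18, -15), (-5, -19)) = 13.6015
d((9, -6), (2, 4)) = 12.2066
d((9, -6), (-5, -19)) = 19.105
d((2, 4), (-5, -19)) = 24.0416

Closest pair: (1, -15) and (-5, -19) with distance 7.2111

The closest pair is (1, -15) and (-5, -19) with Euclidean distance 7.2111. For 7 points, brute-force pairwise comparison is shown above. For large n, the divide-and-conquer algorithm (sort by x, recurse on halves, check the dividing strip) achieves O(n log n).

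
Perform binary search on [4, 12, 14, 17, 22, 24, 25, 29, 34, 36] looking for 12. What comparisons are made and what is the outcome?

Binary search for 12 in [4, 12, 14, 17, 22, 24, 25, 29, 34, 36]:

lo=0, hi=9, mid=4, arr[mid]=22 -> 22 > 12, search left half
lo=0, hi=3, mid=1, arr[mid]=12 -> Found target at index 1!

Binary search finds 12 at index 1 after 2 comparisons. The search repeatedly halves the search space by comparing with the middle element.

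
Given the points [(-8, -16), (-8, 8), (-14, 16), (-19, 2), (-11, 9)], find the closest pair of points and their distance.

Computing all pairwise distances among 5 points:

d((-8, -16), (-8, 8)) = 24.0
d((-8, -16), (-14, 16)) = 32.5576
d((-8, -16), (-19, 2)) = 21.095
d((-8, -16), (-11, 9)) = 25.1794
d((-8, 8), (-14, 16)) = 10.0
d((-8, 8), (-19, 2)) = 12.53
d((-8, 8), (-11, 9)) = 3.1623 <-- minimum
d((-14, 16), (-19, 2)) = 14.8661
d((-14, 16), (-11, 9)) = 7.6158
d((-19, 2), (-11, 9)) = 10.6301

Closest pair: (-8, 8) and (-11, 9) with distance 3.1623

The closest pair is (-8, 8) and (-11, 9) with Euclidean distance 3.1623. For 5 points, brute-force pairwise comparison is shown above. For large n, the divide-and-conquer algorithm (sort by x, recurse on halves, check the dividing strip) achieves O(n log n).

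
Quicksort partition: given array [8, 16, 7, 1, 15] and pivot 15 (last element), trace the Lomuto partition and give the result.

Lomuto partition with pivot = 15:

Initial array: [8, 16, 7, 1, 15]

arr[0]=8 <= 15: swap with position 0, array becomes [8, 16, 7, 1, 15]
arr[1]=16 > 15: no swap
arr[2]=7 <= 15: swap with position 1, array becomes [8, 7, 16, 1, 15]
arr[3]=1 <= 15: swap with position 2, array becomes [8, 7, 1, 16, 15]

Place pivot at position 3: [8, 7, 1, 15, 16]
Pivot position: 3

After partitioning with pivot 15, the array becomes [8, 7, 1, 15, 16]. The pivot is placed at index 3. All elements to the left of the pivot are <= 15, and all elements to the right are > 15.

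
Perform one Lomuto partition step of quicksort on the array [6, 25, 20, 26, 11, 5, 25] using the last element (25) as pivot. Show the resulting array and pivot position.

Lomuto partition with pivot = 25:

Initial array: [6, 25, 20, 26, 11, 5, 25]

arr[0]=6 <= 25: swap with position 0, array becomes [6, 25, 20, 26, 11, 5, 25]
arr[1]=25 <= 25: swap with position 1, array becomes [6, 25, 20, 26, 11, 5, 25]
arr[2]=20 <= 25: swap with position 2, array becomes [6, 25, 20, 26, 11, 5, 25]
arr[3]=26 > 25: no swap
arr[4]=11 <= 25: swap with position 3, array becomes [6, 25, 20, 11, 26, 5, 25]
arr[5]=5 <= 25: swap with position 4, array becomes [6, 25, 20, 11, 5, 26, 25]

Place pivot at position 5: [6, 25, 20, 11, 5, 25, 26]
Pivot position: 5

After partitioning with pivot 25, the array becomes [6, 25, 20, 11, 5, 25, 26]. The pivot is placed at index 5. All elements to the left of the pivot are <= 25, and all elements to the right are > 25.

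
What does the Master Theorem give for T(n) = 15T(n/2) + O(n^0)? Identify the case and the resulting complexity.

Master Theorem for T(n) = 15T(n/2) + O(n^0):

a = 15, b = 2, c = 0
log_b(a) = log_2(15) = 3.9069

Case 1: c = 0 < log_2(15) = 3.9069
T(n) = O(n^(log_2 15))

For T(n) = 15T(n/2) + O(n^0): log_2(15) = 3.9069. This is Case 1 of the Master Theorem (c < log_b(a), work dominated by leaves), giving O(n^(log_2 15)).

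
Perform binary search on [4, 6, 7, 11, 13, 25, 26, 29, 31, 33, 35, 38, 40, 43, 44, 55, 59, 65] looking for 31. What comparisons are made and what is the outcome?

Binary search for 31 in [4, 6, 7, 11, 13, 25, 26, 29, 31, 33, 35, 38, 40, 43, 44, 55, 59, 65]:

lo=0, hi=17, mid=8, arr[mid]=31 -> Found target at index 8!

Binary search finds 31 at index 8 after 1 comparisons. The search repeatedly halves the search space by comparing with the middle element.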